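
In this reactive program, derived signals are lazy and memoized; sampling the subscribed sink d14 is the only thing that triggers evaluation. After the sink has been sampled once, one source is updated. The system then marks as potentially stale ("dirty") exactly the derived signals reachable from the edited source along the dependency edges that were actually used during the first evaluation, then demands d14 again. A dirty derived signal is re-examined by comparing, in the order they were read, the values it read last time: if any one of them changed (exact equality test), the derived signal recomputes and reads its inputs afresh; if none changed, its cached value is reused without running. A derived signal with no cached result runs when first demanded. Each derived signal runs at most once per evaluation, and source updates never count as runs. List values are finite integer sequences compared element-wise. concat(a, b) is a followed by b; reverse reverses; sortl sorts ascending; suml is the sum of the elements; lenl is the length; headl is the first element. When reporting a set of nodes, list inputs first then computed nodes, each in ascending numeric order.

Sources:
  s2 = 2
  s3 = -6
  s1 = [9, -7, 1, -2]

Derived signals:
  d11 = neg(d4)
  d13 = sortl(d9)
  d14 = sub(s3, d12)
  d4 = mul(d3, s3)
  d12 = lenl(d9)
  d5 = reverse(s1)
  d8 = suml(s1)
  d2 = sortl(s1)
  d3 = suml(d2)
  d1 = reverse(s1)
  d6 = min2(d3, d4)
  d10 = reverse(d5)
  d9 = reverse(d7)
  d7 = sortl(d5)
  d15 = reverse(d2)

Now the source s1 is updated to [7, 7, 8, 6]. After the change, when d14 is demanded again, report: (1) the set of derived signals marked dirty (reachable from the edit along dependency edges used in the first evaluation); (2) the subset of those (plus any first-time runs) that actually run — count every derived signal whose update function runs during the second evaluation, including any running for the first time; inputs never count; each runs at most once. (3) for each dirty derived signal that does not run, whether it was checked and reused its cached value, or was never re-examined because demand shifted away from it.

The edit dirties: d5, d7, d9, d12, d14.
4 derived signals run: d5, d7, d9, d12.
Cache hits after checking: d14.
Note the absorption at d12: it re-runs yet its value is the same, leaving the output's value untouched.

First demand of the output computes:
  d5 = reverse([9, -7, 1, -2]) = [-2, 1, -7, 9]
  d7 = sortl([-2, 1, -7, 9]) = [-7, -2, 1, 9]
  d9 = reverse([-7, -2, 1, 9]) = [9, 1, -2, -7]
  d12 = lenl([9, 1, -2, -7]) = 4
  d14 = sub(-6, 4) = -10

After the edit, cleaning proceeds:
  d5: a read changed (s1 [9, -7, 1, -2]->[7, 7, 8, 6]) — executes, giving [6, 8, 7, 7].
  d7: a read changed (d5 [-2, 1, -7, 9]->[6, 8, 7, 7]) — executes, giving [6, 7, 7, 8].
  d9: a read changed (d7 [-7, -2, 1, 9]->[6, 7, 7, 8]) — executes, giving [8, 7, 7, 6].
  d12: a read changed (d9 [9, 1, -2, -7]->[8, 7, 7, 6]) — executes, giving 4 — identical to its old value.
  d14: dirty, but its reads are unchanged (s3 unchanged, d12 unchanged); cached -10 stands.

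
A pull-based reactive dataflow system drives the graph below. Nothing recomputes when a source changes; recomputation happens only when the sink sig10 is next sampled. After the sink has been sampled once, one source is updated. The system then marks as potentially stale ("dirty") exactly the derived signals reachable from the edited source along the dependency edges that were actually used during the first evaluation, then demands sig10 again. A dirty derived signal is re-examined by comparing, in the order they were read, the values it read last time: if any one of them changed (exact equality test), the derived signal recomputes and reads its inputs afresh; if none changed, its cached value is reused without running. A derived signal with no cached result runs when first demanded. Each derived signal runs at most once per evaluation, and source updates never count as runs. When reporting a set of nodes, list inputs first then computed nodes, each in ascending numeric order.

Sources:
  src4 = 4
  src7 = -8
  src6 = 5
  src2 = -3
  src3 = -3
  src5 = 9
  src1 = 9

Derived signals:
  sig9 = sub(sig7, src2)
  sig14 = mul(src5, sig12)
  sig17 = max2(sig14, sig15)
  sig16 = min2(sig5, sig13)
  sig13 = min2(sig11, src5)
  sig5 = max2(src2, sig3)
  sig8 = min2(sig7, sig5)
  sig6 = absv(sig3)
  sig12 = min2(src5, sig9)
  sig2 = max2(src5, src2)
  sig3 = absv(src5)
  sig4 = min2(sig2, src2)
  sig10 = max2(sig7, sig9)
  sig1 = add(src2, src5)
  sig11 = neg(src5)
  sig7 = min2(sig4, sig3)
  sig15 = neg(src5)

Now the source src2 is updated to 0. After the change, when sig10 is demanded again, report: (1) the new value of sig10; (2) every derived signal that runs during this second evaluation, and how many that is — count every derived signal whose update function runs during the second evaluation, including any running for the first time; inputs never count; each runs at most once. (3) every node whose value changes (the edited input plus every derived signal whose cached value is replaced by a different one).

New value of sig10: 0.
Derived signals that run: sig2, sig4, sig7, sig9, sig10 — 5 in total.
Values that change: src2, sig4, sig7.

First evaluation (everything demanded from the output):
  sig2 = max2(9, -3) = 9
  sig3 = absv(9) = 9
  sig4 = min2(9, -3) = -3
  sig7 = min2(-3, 9) = -3
  sig9 = sub(-3, -3) = 0
  sig10 = max2(-3, 0) = 0

Propagation after the edit:
  sig2: runs — src2 -3->0; result 9 (same value as before).
  sig4: runs — src2 -3->0; result 0.
  sig7: runs — sig4 -3->0; result 0.
  sig9: runs — sig7 -3->0; src2 -3->0; result 0 (same value as before).
  sig10: runs — sig7 -3->0; result 0 (same value as before).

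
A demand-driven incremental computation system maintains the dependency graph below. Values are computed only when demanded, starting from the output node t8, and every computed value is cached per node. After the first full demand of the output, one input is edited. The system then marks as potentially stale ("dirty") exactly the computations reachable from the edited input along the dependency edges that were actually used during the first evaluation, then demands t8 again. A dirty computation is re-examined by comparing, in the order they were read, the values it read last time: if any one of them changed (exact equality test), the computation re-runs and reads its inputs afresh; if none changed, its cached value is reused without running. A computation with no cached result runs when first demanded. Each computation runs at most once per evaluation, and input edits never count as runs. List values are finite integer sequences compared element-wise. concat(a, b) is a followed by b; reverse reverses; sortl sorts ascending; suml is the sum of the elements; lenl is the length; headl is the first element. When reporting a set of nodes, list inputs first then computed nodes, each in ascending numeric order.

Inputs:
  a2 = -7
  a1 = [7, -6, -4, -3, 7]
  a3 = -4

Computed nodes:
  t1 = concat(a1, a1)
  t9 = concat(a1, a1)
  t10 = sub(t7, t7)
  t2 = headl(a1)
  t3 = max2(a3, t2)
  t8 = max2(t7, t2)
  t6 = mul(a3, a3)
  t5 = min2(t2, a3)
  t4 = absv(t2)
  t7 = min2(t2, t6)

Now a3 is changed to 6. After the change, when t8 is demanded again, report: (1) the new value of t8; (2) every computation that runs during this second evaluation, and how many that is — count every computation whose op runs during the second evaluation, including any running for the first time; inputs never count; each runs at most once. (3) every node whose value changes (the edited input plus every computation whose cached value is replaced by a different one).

First evaluation (everything demanded from the output):
  t2 = headl([7, -6, -4, -3, 7]) = 7
  t6 = mul(-4, -4) = 16
  t7 = min2(7, 16) = 7
  t8 = max2(7, 7) = 7

Propagation after the edit:
  t6: runs — a3 -4->6; a3 -4->6; result 36.
  t7: runs — t6 16->36; result 7 (same value as before).
  t8: checked — values it read are unchanged (t7 unchanged, t2 unchanged); reused cached 7 without running.

Key observation: the change is absorbed at t7 — it re-runs but produces the same value, and the output's value is unchanged.

New value of t8: 7.
Computations that run: t6, t7 — 2 in total.
Values that change: a3, t6.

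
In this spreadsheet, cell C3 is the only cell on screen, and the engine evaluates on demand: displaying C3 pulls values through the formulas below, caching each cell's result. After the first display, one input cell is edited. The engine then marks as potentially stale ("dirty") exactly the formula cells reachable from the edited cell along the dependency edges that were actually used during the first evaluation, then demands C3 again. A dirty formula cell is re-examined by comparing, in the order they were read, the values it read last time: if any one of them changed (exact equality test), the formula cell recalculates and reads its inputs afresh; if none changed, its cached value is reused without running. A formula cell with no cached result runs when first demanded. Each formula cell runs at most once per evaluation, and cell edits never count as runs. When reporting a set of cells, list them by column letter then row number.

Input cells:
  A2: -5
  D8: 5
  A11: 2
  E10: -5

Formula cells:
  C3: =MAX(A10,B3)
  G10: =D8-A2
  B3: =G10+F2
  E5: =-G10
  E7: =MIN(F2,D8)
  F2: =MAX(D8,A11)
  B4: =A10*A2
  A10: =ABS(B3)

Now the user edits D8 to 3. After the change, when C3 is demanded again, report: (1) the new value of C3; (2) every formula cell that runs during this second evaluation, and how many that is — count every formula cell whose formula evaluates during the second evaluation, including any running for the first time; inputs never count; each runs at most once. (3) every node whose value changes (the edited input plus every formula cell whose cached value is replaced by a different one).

C3 now evaluates to 11.
Run set: A10, B3, C3, F2, G10 (5 run).
Changed values: A10, B3, C3, D8, F2, G10.

Initial pass — values computed on the first demand:
  F2 = MAX(5, 2) = 5
  G10 = 5 - -5 = 10
  B3 = 10 + 5 = 15
  A10 = ABS(15) = 15
  C3 = MAX(15, 15) = 15

Second demand — change propagation:
  F2: re-runs because D8 5->3; new result 3.
  G10: re-runs because D8 5->3; new result 8.
  B3: re-runs because G10 10->8; F2 5->3; new result 11.
  A10: re-runs because B3 15->11; new result 11.
  C3: re-runs because A10 15->11; B3 15->11; new result 11.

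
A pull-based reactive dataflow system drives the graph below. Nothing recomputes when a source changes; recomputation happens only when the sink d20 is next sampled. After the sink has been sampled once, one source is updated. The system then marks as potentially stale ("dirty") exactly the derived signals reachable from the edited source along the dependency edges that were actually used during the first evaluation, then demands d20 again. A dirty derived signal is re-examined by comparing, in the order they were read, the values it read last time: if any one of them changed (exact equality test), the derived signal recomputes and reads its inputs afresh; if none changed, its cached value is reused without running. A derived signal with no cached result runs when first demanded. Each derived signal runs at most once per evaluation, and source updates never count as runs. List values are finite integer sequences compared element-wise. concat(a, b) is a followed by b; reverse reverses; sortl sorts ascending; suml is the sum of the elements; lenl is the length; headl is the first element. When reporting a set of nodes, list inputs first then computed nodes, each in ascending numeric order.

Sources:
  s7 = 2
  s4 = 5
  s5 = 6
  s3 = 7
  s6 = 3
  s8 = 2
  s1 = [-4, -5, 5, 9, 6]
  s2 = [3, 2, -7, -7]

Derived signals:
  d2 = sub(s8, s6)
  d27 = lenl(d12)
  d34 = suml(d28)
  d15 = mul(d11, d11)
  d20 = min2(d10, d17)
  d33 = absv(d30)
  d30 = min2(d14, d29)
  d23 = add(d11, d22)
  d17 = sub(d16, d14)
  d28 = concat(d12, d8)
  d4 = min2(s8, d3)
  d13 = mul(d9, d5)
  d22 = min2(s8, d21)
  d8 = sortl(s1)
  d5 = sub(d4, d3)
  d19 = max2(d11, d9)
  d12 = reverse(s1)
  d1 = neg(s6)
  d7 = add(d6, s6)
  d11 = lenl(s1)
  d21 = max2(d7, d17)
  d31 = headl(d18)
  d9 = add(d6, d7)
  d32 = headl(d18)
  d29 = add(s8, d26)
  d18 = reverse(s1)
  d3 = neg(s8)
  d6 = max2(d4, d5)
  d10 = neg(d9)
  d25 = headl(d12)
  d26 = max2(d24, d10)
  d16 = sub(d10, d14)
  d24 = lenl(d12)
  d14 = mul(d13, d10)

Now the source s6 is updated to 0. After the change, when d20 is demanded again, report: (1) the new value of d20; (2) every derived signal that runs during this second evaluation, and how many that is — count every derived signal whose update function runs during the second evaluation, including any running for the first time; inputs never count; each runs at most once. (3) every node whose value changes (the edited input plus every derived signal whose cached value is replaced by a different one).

New value of d20: 0.
Derived signals that run: d7, d9, d10, d13, d14, d16, d17, d20 — 8 in total.
Values that change: s6, d7, d9, d10, d16, d17, d20.

First evaluation (everything demanded from the output):
  d3 = neg(2) = -2
  d4 = min2(2, -2) = -2
  d5 = sub(-2, -2) = 0
  d6 = max2(-2, 0) = 0
  d7 = add(0, 3) = 3
  d9 = add(0, 3) = 3
  d10 = neg(3) = -3
  d13 = mul(3, 0) = 0
  d14 = mul(0, -3) = 0
  d16 = sub(-3, 0) = -3
  d17 = sub(-3, 0) = -3
  d20 = min2(-3, -3) = -3

Propagation after the edit:
  d7: runs — s6 3->0; result 0.
  d9: runs — d7 3->0; result 0.
  d10: runs — d9 3->0; result 0.
  d13: runs — d9 3->0; result 0 (same value as before).
  d14: runs — d10 -3->0; result 0 (same value as before).
  d16: runs — d10 -3->0; result 0.
  d17: runs — d16 -3->0; result 0.
  d20: runs — d10 -3->0; d17 -3->0; result 0.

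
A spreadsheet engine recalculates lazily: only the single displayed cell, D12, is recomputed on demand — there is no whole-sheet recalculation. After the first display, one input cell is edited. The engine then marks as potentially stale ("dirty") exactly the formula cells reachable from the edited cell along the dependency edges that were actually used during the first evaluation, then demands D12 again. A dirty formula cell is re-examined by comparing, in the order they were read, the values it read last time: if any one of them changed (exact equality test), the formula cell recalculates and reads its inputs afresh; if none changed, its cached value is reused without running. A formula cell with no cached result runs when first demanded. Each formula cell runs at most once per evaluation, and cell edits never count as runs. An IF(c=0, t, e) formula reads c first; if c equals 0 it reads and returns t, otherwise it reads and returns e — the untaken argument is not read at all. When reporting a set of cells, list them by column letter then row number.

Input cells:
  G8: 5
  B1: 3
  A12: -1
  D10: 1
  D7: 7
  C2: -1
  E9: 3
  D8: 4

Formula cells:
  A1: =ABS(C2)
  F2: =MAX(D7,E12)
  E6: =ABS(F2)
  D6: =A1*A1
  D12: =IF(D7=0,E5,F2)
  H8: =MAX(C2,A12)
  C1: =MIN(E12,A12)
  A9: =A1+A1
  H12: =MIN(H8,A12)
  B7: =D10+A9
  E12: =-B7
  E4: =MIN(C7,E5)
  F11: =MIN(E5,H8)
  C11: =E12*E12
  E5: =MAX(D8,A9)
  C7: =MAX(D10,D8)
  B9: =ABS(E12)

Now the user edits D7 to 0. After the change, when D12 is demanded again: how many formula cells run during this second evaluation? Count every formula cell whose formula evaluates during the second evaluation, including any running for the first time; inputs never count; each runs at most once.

Formula cells that run: D12, E5 — 2 in total.
Key observation: a condition flipped, so demand moved to the other branch — F2 is never re-examined.

First evaluation (everything demanded from the output):
  A1 = ABS(-1) = 1
  A9 = 1 + 1 = 2
  B7 = 1 + 2 = 3
  E12 = -(3) = -3
  F2 = MAX(7, -3) = 7
  D12 = IF(D7=0: D7=7 -> else branch F2) = 7

Propagation after the edit:
  E5: demanded for the first time — runs, produces 4.
  F2: marked dirty but never re-examined — demand shifted away from it.
  D12: runs — D7 7->0; result 4.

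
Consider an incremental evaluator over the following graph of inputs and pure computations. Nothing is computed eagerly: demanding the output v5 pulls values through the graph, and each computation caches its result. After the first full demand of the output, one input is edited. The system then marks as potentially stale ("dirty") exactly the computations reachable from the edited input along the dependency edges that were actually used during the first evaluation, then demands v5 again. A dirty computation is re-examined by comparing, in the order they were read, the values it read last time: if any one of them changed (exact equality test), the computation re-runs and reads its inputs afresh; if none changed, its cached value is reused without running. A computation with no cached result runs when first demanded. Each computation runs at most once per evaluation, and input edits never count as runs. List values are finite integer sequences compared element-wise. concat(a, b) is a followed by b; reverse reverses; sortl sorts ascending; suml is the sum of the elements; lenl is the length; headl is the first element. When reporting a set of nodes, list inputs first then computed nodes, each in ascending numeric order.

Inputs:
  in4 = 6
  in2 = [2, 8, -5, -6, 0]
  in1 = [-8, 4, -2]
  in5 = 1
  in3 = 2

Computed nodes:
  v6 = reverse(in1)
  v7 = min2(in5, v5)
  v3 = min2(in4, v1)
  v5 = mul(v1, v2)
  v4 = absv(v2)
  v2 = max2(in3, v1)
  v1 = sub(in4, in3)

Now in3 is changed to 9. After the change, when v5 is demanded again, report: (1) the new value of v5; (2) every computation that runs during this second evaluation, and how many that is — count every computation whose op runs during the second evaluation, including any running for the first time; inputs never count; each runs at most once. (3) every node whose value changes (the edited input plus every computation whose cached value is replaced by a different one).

Initial pass — values computed on the first demand:
  v1 = sub(6, 2) = 4
  v2 = max2(2, 4) = 4
  v5 = mul(4, 4) = 16

Second demand — change propagation:
  v1: re-runs because in3 2->9; new result -3.
  v2: re-runs because in3 2->9; v1 4->-3; new result 9.
  v5: re-runs because v1 4->-3; v2 4->9; new result -27.

v5 now evaluates to -27.
Run set: v1, v2, v5 (3 run).
Changed values: in3, v1, v2, v5.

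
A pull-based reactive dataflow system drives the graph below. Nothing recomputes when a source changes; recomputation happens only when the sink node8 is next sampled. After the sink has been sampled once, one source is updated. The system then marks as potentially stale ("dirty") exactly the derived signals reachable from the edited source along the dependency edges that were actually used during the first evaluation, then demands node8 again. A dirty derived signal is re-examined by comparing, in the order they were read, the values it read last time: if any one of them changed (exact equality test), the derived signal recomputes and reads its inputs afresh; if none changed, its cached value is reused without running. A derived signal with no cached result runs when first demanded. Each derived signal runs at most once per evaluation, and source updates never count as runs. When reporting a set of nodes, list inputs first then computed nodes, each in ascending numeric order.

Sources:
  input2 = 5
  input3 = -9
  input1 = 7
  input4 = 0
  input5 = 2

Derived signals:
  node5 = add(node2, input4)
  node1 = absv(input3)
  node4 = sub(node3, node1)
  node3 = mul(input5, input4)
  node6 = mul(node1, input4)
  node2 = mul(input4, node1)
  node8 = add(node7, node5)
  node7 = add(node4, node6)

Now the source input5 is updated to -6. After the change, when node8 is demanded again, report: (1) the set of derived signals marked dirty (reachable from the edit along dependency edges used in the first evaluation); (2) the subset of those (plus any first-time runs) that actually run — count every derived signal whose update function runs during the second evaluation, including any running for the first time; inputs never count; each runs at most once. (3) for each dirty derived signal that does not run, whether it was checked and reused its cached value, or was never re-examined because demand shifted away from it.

Marked dirty: node3, node4, node7, node8.
Derived signals that run: node3 — 1 in total.
Checked but reused from cache: node4, node7, node8.
Key observation: the change is absorbed at node3 — it re-runs but produces the same value, and the output's value is unchanged.

First evaluation (everything demanded from the output):
  node1 = absv(-9) = 9
  node2 = mul(0, 9) = 0
  node3 = mul(2, 0) = 0
  node4 = sub(0, 9) = -9
  node5 = add(0, 0) = 0
  node6 = mul(9, 0) = 0
  node7 = add(-9, 0) = -9
  node8 = add(-9, 0) = -9

Propagation after the edit:
  node3: runs — input5 2->-6; result 0 (same value as before).
  node4: checked — values it read are unchanged (node3 unchanged, node1 unchanged); reused cached -9 without running.
  node7: checked — values it read are unchanged (node4 unchanged, node6 unchanged); reused cached -9 without running.
  node8: checked — values it read are unchanged (node7 unchanged, node5 unchanged); reused cached -9 without running.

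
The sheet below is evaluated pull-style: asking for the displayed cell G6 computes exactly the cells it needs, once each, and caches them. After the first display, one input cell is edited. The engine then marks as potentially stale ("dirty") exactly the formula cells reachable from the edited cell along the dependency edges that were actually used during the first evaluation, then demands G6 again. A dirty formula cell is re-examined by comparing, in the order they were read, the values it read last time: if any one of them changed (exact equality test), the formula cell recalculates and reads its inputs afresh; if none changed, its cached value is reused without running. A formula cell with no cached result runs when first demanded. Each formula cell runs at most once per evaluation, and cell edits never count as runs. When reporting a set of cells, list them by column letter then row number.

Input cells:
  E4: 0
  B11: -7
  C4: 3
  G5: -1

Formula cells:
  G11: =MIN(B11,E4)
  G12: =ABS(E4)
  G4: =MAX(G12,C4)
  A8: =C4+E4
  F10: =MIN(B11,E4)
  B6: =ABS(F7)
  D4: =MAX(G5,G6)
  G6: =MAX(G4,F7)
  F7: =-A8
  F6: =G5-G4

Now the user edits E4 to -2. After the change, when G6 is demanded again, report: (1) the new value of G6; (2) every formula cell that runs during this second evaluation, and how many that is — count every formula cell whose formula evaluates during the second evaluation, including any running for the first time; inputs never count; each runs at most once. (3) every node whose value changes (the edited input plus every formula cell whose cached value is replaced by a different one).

First demand of the output computes:
  A8 = 3 + 0 = 3
  F7 = -(3) = -3
  G12 = ABS(0) = 0
  G4 = MAX(0, 3) = 3
  G6 = MAX(3, -3) = 3

After the edit, cleaning proceeds:
  A8: a read changed (E4 0->-2) — executes, giving 1.
  F7: a read changed (A8 3->1) — executes, giving -1.
  G12: a read changed (E4 0->-2) — executes, giving 2.
  G4: a read changed (G12 0->2) — executes, giving 3 — identical to its old value.
  G6: a read changed (F7 -3->-1) — executes, giving 3 — identical to its old value.

Demanding G6 again yields 3.
5 formula cells run: A8, F7, G4, G6, G12.
The nodes whose values change: A8, E4, F7, G12.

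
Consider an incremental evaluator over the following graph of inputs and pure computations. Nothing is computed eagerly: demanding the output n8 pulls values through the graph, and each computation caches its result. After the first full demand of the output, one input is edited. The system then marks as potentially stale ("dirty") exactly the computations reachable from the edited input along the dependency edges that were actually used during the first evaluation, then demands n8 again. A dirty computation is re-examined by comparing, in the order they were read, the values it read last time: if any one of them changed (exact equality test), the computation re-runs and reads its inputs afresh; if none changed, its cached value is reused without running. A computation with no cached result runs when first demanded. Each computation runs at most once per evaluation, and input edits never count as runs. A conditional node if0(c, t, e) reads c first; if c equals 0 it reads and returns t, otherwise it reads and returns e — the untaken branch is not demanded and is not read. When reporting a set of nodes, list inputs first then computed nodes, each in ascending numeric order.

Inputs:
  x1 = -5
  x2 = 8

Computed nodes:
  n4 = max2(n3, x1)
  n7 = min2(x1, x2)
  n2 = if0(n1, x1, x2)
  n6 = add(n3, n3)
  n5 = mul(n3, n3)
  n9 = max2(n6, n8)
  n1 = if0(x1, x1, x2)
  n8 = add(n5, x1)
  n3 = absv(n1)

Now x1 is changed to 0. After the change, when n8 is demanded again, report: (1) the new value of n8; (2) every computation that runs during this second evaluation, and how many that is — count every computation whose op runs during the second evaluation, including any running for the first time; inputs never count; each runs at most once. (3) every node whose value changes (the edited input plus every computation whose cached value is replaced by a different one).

n8 now evaluates to 0.
Run set: n1, n3, n5, n8 (4 run).
Changed values: x1, n1, n3, n5, n8.

Initial pass — values computed on the first demand:
  n1 = if0(x1=-5 -> else branch x2) = 8
  n3 = absv(8) = 8
  n5 = mul(8, 8) = 64
  n8 = add(64, -5) = 59

Second demand — change propagation:
  n1: re-runs because x1 -5->0; new result 0.
  n3: re-runs because n1 8->0; new result 0.
  n5: re-runs because n3 8->0; n3 8->0; new result 0.
  n8: re-runs because n5 64->0; x1 -5->0; new result 0.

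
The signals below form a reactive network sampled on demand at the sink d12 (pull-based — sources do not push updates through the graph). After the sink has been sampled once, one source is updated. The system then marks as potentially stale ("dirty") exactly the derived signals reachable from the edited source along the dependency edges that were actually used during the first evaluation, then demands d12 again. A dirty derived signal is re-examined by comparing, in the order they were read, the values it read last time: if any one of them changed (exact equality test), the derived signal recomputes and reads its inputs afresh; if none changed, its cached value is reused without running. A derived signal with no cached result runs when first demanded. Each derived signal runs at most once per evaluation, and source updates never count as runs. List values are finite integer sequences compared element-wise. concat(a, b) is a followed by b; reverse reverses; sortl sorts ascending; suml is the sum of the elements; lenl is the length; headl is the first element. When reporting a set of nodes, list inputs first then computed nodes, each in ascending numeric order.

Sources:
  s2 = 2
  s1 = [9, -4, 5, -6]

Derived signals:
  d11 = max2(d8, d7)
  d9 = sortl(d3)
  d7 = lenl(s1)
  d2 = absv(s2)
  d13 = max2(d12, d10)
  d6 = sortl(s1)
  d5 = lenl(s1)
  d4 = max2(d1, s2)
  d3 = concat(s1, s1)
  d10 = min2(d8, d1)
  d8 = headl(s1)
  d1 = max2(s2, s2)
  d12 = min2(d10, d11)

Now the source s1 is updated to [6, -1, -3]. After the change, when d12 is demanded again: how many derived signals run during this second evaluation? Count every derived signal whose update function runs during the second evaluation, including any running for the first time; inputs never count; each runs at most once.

Run set: d7, d8, d10, d11, d12 (5 run).

Initial pass — values computed on the first demand:
  d1 = max2(2, 2) = 2
  d7 = lenl([9, -4, 5, -6]) = 4
  d8 = headl([9, -4, 5, -6]) = 9
  d10 = min2(9, 2) = 2
  d11 = max2(9, 4) = 9
  d12 = min2(2, 9) = 2

Second demand — change propagation:
  d7: re-runs because s1 [9, -4, 5, -6]->[6, -1, -3]; new result 3.
  d8: re-runs because s1 [9, -4, 5, -6]->[6, -1, -3]; new result 6.
  d10: re-runs because d8 9->6; new result 2 (unchanged).
  d11: re-runs because d8 9->6; d7 4->3; new result 6.
  d12: re-runs because d11 9->6; new result 2 (unchanged).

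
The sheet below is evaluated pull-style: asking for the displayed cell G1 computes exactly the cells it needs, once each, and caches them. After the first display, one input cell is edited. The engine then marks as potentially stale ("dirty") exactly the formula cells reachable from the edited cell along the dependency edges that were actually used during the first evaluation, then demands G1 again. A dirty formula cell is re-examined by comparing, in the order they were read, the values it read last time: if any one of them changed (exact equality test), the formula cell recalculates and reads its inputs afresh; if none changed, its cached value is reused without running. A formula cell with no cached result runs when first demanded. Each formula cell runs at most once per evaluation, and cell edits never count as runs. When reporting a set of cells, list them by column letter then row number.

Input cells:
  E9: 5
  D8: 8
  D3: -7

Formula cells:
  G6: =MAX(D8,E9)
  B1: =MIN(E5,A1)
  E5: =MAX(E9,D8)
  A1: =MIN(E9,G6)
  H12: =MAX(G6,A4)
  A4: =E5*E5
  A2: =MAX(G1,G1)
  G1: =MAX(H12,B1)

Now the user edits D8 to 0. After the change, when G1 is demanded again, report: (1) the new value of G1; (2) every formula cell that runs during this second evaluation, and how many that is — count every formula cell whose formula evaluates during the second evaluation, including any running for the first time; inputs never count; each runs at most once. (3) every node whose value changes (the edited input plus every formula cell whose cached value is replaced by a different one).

First demand of the output computes:
  E5 = MAX(5, 8) = 8
  A4 = 8 * 8 = 64
  G6 = MAX(8, 5) = 8
  A1 = MIN(5, 8) = 5
  B1 = MIN(8, 5) = 5
  H12 = MAX(8, 64) = 64
  G1 = MAX(64, 5) = 64

After the edit, cleaning proceeds:
  E5: a read changed (D8 8->0) — executes, giving 5.
  A4: a read changed (E5 8->5; E5 8->5) — executes, giving 25.
  G6: a read changed (D8 8->0) — executes, giving 5.
  A1: a read changed (G6 8->5) — executes, giving 5 — identical to its old value.
  B1: a read changed (E5 8->5) — executes, giving 5 — identical to its old value.
  H12: a read changed (G6 8->5; A4 64->25) — executes, giving 25.
  G1: a read changed (H12 64->25) — executes, giving 25.

Demanding G1 again yields 25.
7 formula cells run: A1, A4, B1, E5, G1, G6, H12.
The nodes whose values change: A4, D8, E5, G1, G6, H12.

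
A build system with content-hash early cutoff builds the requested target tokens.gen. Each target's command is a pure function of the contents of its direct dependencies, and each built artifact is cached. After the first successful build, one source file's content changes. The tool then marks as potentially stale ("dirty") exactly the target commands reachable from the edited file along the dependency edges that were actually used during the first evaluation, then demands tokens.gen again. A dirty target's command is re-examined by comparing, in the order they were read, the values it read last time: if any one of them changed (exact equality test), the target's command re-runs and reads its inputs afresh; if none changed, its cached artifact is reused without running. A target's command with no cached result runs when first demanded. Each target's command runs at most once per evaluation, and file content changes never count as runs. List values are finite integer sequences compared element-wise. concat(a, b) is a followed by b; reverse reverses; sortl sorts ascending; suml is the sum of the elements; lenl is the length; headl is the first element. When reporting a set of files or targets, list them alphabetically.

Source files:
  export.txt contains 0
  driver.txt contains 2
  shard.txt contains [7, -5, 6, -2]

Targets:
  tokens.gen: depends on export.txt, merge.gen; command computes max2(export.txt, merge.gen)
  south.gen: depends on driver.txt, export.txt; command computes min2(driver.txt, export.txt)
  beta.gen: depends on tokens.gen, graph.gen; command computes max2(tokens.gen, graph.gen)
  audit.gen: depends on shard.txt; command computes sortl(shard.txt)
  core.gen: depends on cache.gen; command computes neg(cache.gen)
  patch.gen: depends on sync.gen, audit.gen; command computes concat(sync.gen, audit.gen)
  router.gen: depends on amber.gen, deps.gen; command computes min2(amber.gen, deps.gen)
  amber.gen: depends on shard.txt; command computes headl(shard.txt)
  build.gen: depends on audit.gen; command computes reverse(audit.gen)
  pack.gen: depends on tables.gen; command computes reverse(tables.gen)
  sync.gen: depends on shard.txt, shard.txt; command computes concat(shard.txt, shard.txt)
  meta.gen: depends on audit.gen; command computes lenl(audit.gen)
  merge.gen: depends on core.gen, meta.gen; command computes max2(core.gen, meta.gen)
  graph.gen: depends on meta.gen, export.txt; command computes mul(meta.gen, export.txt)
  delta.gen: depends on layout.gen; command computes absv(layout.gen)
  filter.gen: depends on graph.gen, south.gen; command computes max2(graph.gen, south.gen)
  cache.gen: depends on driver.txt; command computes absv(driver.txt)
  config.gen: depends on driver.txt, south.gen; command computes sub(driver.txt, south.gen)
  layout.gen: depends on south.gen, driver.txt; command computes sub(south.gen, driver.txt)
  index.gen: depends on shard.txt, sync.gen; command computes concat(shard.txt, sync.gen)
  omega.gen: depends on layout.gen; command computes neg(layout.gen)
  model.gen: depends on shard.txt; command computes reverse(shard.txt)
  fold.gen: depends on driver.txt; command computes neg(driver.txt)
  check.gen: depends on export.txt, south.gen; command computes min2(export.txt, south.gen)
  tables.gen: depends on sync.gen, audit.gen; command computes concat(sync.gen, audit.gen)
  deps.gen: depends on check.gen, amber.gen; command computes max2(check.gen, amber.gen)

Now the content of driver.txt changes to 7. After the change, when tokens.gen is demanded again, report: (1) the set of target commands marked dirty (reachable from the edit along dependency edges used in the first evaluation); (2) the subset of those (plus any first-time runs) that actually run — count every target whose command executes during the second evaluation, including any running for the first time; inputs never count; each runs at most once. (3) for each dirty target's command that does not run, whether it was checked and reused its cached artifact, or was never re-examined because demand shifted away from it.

First evaluation (everything demanded from the output):
  audit.gen = sortl([7, -5, 6, -2]) = [-5, -2, 6, 7]
  cache.gen = absv(2) = 2
  core.gen = neg(2) = -2
  meta.gen = lenl([-5, -2, 6, 7]) = 4
  merge.gen = max2(-2, 4) = 4
  tokens.gen = max2(0, 4) = 4

Propagation after the edit:
  cache.gen: runs — driver.txt 2->7; result 7.
  core.gen: runs — cache.gen 2->7; result -7.
  merge.gen: runs — core.gen -2->-7; result 4 (same value as before).
  tokens.gen: checked — values it read are unchanged (export.txt unchanged, merge.gen unchanged); reused cached 4 without running.

Key observation: the change is absorbed at merge.gen — it re-runs but produces the same value, and the output's value is unchanged.

Marked dirty: cache.gen, core.gen, merge.gen, tokens.gen.
Target commands that run: cache.gen, core.gen, merge.gen — 3 in total.
Checked but reused from cache: tokens.gen.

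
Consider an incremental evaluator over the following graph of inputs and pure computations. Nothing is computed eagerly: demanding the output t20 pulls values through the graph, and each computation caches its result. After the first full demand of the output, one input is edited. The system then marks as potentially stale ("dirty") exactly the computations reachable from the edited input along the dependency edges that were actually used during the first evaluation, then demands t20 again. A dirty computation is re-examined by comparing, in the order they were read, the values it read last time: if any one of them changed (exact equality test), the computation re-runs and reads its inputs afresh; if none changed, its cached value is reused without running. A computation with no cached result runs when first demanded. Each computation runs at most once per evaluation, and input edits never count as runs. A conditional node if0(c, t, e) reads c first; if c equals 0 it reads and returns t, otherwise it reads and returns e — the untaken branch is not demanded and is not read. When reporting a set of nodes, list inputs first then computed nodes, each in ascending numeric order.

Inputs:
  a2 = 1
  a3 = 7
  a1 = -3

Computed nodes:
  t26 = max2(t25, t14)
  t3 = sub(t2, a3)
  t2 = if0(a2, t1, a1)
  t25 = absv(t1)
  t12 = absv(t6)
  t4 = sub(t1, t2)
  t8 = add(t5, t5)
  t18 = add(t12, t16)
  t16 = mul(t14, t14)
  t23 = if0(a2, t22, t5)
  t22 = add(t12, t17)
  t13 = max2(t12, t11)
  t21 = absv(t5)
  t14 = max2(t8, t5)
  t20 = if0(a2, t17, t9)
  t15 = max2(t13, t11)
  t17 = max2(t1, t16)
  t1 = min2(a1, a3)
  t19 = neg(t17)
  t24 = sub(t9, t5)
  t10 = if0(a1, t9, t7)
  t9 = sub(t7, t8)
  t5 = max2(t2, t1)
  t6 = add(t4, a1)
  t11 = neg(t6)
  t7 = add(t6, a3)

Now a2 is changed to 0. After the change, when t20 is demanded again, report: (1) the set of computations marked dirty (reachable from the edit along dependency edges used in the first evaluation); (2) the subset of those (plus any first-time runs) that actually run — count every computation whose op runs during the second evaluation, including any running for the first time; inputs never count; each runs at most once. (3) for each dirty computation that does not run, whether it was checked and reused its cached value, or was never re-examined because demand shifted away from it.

Dirty set: t2, t4, t5, t6, t7, t8, t9, t20.
Run set: t2, t14, t16, t17, t20 (5 run).
Re-examined without running (cache reused): t5, t8.
Left stale — demand moved off them: t4, t6, t7, t9.
The important point: the flipped condition redirects demand; t4, t6, t7, t9 are left stale, never re-checked.

Initial pass — values computed on the first demand:
  t1 = min2(-3, 7) = -3
  t2 = if0(a2=1 -> else branch a1) = -3
  t4 = sub(-3, -3) = 0
  t5 = max2(-3, -3) = -3
  t6 = add(0, -3) = -3
  t7 = add(-3, 7) = 4
  t8 = add(-3, -3) = -6
  t9 = sub(4, -6) = 10
  t20 = if0(a2=1 -> else branch t9) = 10

Second demand — change propagation:
  t2: re-runs because a2 1->0; new result -3 (unchanged).
  t4: dirty yet unreached — the second evaluation never asks for it.
  t5: re-examined; everything it read last time is the same (t2 unchanged, t1 unchanged) — cache -3 kept, no run.
  t6: dirty yet unreached — the second evaluation never asks for it.
  t7: dirty yet unreached — the second evaluation never asks for it.
  t8: re-examined; everything it read last time is the same (t5 unchanged, t5 unchanged) — cache -6 kept, no run.
  t9: dirty yet unreached — the second evaluation never asks for it.
  t14: newly demanded (no cache) — executes and yields -3.
  t16: newly demanded (no cache) — executes and yields 9.
  t17: newly demanded (no cache) — executes and yields 9.
  t20: re-runs because a2 1->0; new result 9.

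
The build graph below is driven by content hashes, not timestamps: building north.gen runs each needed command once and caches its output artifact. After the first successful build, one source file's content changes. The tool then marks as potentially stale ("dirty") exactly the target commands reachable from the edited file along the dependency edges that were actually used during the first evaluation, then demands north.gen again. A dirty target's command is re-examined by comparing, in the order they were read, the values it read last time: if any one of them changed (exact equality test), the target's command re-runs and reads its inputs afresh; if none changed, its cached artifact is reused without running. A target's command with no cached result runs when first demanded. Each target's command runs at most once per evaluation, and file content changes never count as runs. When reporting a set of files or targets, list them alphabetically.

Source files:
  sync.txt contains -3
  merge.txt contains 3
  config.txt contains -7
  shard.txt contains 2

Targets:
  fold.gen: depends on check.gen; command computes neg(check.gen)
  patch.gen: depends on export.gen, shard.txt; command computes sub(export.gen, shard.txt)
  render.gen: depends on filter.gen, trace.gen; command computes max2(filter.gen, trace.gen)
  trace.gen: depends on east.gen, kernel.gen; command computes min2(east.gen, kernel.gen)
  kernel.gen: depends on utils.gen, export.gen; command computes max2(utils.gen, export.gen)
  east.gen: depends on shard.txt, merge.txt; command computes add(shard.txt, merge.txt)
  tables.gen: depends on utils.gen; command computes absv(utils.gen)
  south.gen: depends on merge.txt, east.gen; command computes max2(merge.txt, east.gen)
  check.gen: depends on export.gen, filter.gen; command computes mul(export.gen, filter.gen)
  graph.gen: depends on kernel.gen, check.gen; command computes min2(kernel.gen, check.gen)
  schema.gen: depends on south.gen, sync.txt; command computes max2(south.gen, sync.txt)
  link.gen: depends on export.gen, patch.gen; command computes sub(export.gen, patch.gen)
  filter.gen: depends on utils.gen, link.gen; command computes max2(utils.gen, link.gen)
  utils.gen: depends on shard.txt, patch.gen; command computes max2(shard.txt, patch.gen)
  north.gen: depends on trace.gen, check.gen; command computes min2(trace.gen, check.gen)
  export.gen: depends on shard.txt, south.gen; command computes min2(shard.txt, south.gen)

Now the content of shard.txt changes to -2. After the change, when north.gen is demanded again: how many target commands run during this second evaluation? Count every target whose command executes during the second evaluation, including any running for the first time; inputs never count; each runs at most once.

Initial pass — values computed on the first demand:
  east.gen = add(2, 3) = 5
  south.gen = max2(3, 5) = 5
  export.gen = min2(2, 5) = 2
  patch.gen = sub(2, 2) = 0
  link.gen = sub(2, 0) = 2
  utils.gen = max2(2, 0) = 2
  filter.gen = max2(2, 2) = 2
  check.gen = mul(2, 2) = 4
  kernel.gen = max2(2, 2) = 2
  trace.gen = min2(5, 2) = 2
  north.gen = min2(2, 4) = 2

Second demand — change propagation:
  east.gen: re-runs because shard.txt 2->-2; new result 1.
  south.gen: re-runs because east.gen 5->1; new result 3.
  export.gen: re-runs because shard.txt 2->-2; south.gen 5->3; new result -2.
  patch.gen: re-runs because export.gen 2->-2; shard.txt 2->-2; new result 0 (unchanged).
  link.gen: re-runs because export.gen 2->-2; new result -2.
  utils.gen: re-runs because shard.txt 2->-2; new result 0.
  filter.gen: re-runs because utils.gen 2->0; link.gen 2->-2; new result 0.
  check.gen: re-runs because export.gen 2->-2; filter.gen 2->0; new result 0.
  kernel.gen: re-runs because utils.gen 2->0; export.gen 2->-2; new result 0.
  trace.gen: re-runs because east.gen 5->1; kernel.gen 2->0; new result 0.
  north.gen: re-runs because trace.gen 2->0; check.gen 4->0; new result 0.

Run set: check.gen, east.gen, export.gen, filter.gen, kernel.gen, link.gen, north.gen, patch.gen, south.gen, trace.gen, utils.gen (11 run).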